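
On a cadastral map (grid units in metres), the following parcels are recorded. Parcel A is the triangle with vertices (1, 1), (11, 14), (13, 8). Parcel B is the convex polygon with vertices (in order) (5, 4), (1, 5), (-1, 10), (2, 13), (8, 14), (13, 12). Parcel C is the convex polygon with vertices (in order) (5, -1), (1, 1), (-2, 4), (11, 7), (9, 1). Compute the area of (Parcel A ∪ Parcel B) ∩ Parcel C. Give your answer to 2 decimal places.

14.23

The region (Parcel A ∪ Parcel B) ∩ Parcel C is the polygon with vertices (1.64,4.84), (11,7), (10.931,6.793), (1,1), (3.581,4.355).
By the shoelace formula its area is 14.23.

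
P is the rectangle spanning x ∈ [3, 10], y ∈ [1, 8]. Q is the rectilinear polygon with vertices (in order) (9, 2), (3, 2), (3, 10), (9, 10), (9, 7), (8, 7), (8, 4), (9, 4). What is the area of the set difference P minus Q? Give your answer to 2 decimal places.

16.00

|P| = 49, |P∩Q| = 33.
|P ∖ Q| = |P| − |P∩Q| = 49 − 33 = 16.00.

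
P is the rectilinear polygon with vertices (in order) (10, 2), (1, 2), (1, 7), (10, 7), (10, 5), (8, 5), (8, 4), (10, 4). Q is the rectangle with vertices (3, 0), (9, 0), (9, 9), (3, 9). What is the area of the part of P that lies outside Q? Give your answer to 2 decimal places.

14.00

|P| = 43, |P∩Q| = 29.
|P ∖ Q| = |P| − |P∩Q| = 43 − 29 = 14.00.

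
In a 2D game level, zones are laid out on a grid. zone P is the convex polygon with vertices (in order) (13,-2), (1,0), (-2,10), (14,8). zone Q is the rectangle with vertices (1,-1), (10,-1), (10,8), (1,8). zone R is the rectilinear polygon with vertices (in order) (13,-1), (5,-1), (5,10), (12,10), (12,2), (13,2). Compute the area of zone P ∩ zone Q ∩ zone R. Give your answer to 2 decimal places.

44.67

The intersection is the polygon with vertices (10,8), (10,-1), (7,-1), (5,-0.667), (5,8).
By the shoelace formula its area is 44.67.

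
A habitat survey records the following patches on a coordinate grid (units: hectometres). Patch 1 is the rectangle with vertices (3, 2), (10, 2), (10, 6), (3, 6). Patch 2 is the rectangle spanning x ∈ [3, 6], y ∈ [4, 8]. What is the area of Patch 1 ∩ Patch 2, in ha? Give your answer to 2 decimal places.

|Patch 1∩Patch 2|: x∈[3,6], y∈[4,6] → 3·2 = 6.

6.00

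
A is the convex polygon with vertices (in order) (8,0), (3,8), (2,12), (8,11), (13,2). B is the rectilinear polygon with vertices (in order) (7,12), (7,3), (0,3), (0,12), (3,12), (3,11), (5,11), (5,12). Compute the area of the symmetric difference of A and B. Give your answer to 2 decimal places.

73.96

|A| = 66.5, |B| = 61, |A∩B| = 26.7708.
|A △ B| = |A| + |B| − 2·|A∩B| = 66.5 + 61 − 53.5417 = 73.96.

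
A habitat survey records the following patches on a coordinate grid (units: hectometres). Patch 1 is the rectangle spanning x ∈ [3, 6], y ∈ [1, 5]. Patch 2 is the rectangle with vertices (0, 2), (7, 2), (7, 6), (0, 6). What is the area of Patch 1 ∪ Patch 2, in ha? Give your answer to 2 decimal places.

By inclusion–exclusion:
Individual areas: |Patch 1| = 12, |Patch 2| = 28.
|Patch 1∩Patch 2|: x∈[3,6], y∈[2,5] → 3·3 = 9.
|Patch 1 ∪ Patch 2| = 40 − 9 = 31.00.

31.00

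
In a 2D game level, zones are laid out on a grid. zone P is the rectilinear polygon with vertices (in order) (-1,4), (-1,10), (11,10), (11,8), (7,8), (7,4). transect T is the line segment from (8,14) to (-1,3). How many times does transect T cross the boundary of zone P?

2

The segment meets the boundary at (-0.182,4), (4.727,10).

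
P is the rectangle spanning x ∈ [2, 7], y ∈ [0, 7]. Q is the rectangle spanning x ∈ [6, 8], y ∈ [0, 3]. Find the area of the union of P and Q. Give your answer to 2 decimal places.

By inclusion–exclusion:
Individual areas: |P| = 35, |Q| = 6.
|P∩Q|: x∈[6,7], y∈[0,3] → 1·3 = 3.
|P ∪ Q| = 41 − 3 = 38.00.

38.00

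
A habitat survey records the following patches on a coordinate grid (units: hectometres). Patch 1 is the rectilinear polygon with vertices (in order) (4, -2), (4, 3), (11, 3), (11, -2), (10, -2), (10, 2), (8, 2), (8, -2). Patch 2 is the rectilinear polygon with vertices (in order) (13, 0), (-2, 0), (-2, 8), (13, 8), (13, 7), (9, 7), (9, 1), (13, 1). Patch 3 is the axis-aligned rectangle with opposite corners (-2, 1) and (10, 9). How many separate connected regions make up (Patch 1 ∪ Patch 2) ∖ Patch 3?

2

(Patch 1 ∪ Patch 2) ∖ Patch 3 splits into 2 disjoint pieces (area 27, area 3).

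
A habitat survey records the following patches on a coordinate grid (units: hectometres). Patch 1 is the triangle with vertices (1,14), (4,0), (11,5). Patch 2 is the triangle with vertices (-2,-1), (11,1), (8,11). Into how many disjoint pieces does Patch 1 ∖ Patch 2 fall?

Patch 1 ∖ Patch 2 splits into 2 disjoint pieces (area 19.8667, area 1.3112).

2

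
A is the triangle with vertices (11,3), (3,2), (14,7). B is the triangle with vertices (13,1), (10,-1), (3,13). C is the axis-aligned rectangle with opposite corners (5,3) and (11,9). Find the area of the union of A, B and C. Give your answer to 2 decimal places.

56.36

By inclusion–exclusion:
Individual areas: |A| = 14.5, |B| = 28, |C| = 36.
|A∩B| = 5.2432.
|A∩C| = 7.6455.
|B∩C| = 13.9333.
|A∩B∩C| = 4.6822.
|A ∪ B ∪ C| = 78.5 − 26.822 + 4.6822 = 56.36.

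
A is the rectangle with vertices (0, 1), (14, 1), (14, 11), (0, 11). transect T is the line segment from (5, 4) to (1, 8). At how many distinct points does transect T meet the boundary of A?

0

The segment lies entirely inside A and never meets its boundary.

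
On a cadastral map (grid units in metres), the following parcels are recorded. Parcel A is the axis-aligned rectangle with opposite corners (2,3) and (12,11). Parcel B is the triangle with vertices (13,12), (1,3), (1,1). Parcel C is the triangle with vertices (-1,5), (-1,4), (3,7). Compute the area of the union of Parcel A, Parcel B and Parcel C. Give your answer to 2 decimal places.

84.55

By inclusion–exclusion:
Individual areas: |Parcel A| = 80, |Parcel B| = 12, |Parcel C| = 2.
|Parcel A∩Parcel B| = 9.322.
|Parcel A∩Parcel C| = 0.125.
|Parcel B∩Parcel C| = 0.
|Parcel A∩Parcel B∩Parcel C| = 0.
|Parcel A ∪ Parcel B ∪ Parcel C| = 94 − 9.447 + 0 = 84.55.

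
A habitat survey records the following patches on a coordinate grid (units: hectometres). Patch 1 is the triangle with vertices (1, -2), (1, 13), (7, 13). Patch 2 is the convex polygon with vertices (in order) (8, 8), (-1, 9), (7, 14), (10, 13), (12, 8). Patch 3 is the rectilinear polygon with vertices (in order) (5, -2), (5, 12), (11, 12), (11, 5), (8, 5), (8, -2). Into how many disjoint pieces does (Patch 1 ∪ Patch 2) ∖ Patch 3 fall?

2

(Patch 1 ∪ Patch 2) ∖ Patch 3 splits into 2 disjoint pieces (area 48.9722, area 1.25).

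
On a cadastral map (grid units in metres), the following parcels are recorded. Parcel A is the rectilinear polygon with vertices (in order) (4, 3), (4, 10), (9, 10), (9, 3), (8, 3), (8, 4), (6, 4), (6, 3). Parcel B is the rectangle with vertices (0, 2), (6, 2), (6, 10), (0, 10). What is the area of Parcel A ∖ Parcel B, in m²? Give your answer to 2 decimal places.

19.00

|Parcel A| = 33, |Parcel A∩Parcel B| = 14.
|Parcel A ∖ Parcel B| = |Parcel A| − |Parcel A∩Parcel B| = 33 − 14 = 19.00.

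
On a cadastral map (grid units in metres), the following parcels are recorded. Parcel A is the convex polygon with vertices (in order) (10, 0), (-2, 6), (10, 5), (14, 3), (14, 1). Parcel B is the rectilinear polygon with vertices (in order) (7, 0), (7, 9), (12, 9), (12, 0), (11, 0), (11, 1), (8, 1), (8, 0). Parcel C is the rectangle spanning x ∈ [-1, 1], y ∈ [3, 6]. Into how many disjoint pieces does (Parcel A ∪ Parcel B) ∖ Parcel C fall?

(Parcel A ∪ Parcel B) ∖ Parcel C splits into 2 disjoint pieces (area 64.375, area 0.2083).

2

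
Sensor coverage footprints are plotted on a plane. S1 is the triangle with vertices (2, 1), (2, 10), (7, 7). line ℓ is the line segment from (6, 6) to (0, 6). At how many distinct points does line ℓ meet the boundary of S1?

The segment meets the boundary at (2,6).

1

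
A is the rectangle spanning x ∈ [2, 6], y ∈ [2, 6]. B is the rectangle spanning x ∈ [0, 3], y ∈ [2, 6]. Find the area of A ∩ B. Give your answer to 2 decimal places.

4.00

|A∩B|: x∈[2,3], y∈[2,6] → 1·4 = 4.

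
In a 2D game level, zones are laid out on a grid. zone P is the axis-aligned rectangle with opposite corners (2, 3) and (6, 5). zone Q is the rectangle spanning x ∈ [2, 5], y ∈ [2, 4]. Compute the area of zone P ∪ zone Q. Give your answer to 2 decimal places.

11.00

By inclusion–exclusion:
Individual areas: |zone P| = 8, |zone Q| = 6.
|zone P∩zone Q|: x∈[2,5], y∈[3,4] → 3·1 = 3.
|zone P ∪ zone Q| = 14 − 3 = 11.00.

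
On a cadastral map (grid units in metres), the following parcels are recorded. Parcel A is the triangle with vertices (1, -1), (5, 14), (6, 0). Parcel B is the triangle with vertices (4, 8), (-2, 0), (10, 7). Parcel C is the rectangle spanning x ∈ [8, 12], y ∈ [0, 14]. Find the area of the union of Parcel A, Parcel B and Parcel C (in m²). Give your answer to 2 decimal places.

104.73

By inclusion–exclusion:
Individual areas: |Parcel A| = 35.5, |Parcel B| = 27, |Parcel C| = 56.
|Parcel A∩Parcel B| = 12.2688.
|Parcel A∩Parcel C| = 0.
|Parcel B∩Parcel C| = 1.5.
|Parcel A∩Parcel B∩Parcel C| = 0.
|Parcel A ∪ Parcel B ∪ Parcel C| = 118.5 − 13.7688 + 0 = 104.73.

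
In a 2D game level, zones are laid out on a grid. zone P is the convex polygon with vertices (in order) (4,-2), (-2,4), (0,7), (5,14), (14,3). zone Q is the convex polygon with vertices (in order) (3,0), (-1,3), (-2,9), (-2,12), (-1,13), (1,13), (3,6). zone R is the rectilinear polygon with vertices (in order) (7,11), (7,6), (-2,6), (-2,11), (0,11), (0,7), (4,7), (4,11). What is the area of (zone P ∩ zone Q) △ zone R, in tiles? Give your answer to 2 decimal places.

|zone P ∩ zone Q| = 25.2075.
|(zone P ∩ zone Q) ∩ zone R| = 3.1905.
|(zone P ∩ zone Q) △ zone R| = 25.2075 + 29 − 6.381 = 47.83.

47.83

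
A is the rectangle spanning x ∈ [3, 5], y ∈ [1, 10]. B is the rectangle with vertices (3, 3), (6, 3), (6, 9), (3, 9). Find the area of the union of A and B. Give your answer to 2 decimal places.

24.00

By inclusion–exclusion:
Individual areas: |A| = 18, |B| = 18.
|A∩B|: x∈[3,5], y∈[3,9] → 2·6 = 12.
|A ∪ B| = 36 − 12 = 24.00.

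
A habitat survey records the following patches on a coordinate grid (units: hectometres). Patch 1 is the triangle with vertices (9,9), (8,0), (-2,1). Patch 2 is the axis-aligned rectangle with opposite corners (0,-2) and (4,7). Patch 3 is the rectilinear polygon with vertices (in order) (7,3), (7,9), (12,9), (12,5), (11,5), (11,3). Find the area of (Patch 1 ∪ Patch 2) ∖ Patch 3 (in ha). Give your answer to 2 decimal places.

|Patch 1 ∪ Patch 2| = 68.2636.
|(Patch 1 ∪ Patch 2) ∩ Patch 3| = 8.5455.
|(Patch 1 ∪ Patch 2) ∖ Patch 3| = 68.2636 − 8.5455 = 59.72.

59.72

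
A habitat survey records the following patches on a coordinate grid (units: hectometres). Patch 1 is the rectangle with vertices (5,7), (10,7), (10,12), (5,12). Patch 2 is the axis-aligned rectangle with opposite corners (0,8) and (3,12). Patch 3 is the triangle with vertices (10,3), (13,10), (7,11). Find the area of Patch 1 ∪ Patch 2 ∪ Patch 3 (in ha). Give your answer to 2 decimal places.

By inclusion–exclusion:
Individual areas: |Patch 1| = 25, |Patch 2| = 12, |Patch 3| = 22.5.
|Patch 1∩Patch 2| = 0 (no overlap).
|Patch 1∩Patch 3| = 8.25.
|Patch 2∩Patch 3| = 0.
|Patch 1∩Patch 2∩Patch 3| = 0.
|Patch 1 ∪ Patch 2 ∪ Patch 3| = 59.5 − 8.25 + 0 = 51.25.

51.25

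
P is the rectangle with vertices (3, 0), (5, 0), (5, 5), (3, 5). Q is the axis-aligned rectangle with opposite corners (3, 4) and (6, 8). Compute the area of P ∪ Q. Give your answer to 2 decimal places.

By inclusion–exclusion:
Individual areas: |P| = 10, |Q| = 12.
|P∩Q|: x∈[3,5], y∈[4,5] → 2·1 = 2.
|P ∪ Q| = 22 − 2 = 20.00.

20.00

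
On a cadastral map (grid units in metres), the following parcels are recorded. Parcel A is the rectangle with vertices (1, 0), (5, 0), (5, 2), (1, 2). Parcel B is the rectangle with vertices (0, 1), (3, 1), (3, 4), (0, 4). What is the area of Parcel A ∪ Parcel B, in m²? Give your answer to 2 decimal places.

15.00

By inclusion–exclusion:
Individual areas: |Parcel A| = 8, |Parcel B| = 9.
|Parcel A∩Parcel B|: x∈[1,3], y∈[1,2] → 2·1 = 2.
|Parcel A ∪ Parcel B| = 17 − 2 = 15.00.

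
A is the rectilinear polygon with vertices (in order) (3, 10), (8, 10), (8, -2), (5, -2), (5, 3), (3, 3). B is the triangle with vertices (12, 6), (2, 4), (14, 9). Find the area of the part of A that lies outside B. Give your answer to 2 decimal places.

|A| = 50, |A∩B| = 3.7917.
|A ∖ B| = |A| − |A∩B| = 50 − 3.7917 = 46.21.

46.21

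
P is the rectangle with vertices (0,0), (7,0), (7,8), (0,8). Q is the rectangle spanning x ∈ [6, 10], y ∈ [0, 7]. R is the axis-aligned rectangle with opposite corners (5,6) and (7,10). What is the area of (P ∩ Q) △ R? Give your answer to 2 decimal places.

13.00

|P ∩ Q| = 7.
|(P ∩ Q) ∩ R| = 1.
|(P ∩ Q) △ R| = 7 + 8 − 2 = 13.00.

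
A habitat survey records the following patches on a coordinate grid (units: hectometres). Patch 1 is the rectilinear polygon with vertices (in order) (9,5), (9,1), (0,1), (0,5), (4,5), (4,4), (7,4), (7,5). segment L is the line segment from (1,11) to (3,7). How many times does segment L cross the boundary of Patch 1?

The segment lies entirely outside Patch 1 and never meets its boundary.

0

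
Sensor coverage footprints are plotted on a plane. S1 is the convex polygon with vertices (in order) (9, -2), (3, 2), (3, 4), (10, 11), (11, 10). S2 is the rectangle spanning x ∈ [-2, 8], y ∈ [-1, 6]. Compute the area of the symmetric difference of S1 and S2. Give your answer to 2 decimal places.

72.50

|S1| = 55, |S2| = 70, |S1∩S2| = 26.25.
|S1 △ S2| = |S1| + |S2| − 2·|S1∩S2| = 55 + 70 − 52.5 = 72.50.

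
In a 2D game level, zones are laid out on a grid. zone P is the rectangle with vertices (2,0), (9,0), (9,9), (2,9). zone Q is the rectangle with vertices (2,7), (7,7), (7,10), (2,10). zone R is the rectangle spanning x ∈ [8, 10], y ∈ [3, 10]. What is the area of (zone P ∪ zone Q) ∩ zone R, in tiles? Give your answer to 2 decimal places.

6.00

The region (zone P ∪ zone Q) ∩ zone R is the polygon with vertices (9,3), (8,3), (8,9), (9,9).
By the shoelace formula its area is 6.00.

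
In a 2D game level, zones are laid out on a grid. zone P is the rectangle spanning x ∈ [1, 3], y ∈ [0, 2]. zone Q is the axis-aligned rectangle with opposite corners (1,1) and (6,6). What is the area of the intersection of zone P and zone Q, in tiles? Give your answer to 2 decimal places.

|zone P∩zone Q|: x∈[1,3], y∈[1,2] → 2·1 = 2.

2.00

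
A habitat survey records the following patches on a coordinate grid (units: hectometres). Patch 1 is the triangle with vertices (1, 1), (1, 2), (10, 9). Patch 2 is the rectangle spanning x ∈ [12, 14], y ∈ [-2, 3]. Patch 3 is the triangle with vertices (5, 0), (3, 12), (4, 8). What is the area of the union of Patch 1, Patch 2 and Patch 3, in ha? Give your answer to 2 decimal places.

16.40

By inclusion–exclusion:
Individual areas: |Patch 1| = 4.5, |Patch 2| = 10, |Patch 3| = 2.
|Patch 1∩Patch 2| = 0.
|Patch 1∩Patch 3| = 0.1002.
|Patch 2∩Patch 3| = 0.
|Patch 1∩Patch 2∩Patch 3| = 0.
|Patch 1 ∪ Patch 2 ∪ Patch 3| = 16.5 − 0.1002 + 0 = 16.40.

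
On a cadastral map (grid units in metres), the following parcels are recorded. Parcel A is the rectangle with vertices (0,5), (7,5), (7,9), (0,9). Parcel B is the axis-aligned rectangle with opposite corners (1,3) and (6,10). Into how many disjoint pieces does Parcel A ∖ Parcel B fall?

2

Parcel A ∖ Parcel B splits into 2 disjoint pieces (area 4, area 4).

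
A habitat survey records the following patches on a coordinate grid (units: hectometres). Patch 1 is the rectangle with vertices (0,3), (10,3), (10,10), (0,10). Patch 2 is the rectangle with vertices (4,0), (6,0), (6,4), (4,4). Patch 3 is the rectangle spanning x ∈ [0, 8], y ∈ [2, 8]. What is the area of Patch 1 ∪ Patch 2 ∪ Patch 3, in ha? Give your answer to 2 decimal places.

82.00

By inclusion–exclusion:
Individual areas: |Patch 1| = 70, |Patch 2| = 8, |Patch 3| = 48.
|Patch 1∩Patch 2|: x∈[4,6], y∈[3,4] → 2·1 = 2.
|Patch 1∩Patch 3|: x∈[0,8], y∈[3,8] → 8·5 = 40.
|Patch 2∩Patch 3|: x∈[4,6], y∈[2,4] → 2·2 = 4.
|Patch 1∩Patch 2∩Patch 3| = 2.
|Patch 1 ∪ Patch 2 ∪ Patch 3| = 126 − 46 + 2 = 82.00.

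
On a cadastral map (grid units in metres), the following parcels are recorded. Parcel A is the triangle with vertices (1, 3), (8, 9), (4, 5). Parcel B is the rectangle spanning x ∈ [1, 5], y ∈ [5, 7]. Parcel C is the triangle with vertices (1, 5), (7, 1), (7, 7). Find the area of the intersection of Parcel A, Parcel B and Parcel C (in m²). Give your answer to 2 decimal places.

The intersection is the polygon with vertices (5,6), (4,5), (3.333,5), (4.818,6.273), (5,6.333).
By the shoelace formula its area is 0.68.

0.68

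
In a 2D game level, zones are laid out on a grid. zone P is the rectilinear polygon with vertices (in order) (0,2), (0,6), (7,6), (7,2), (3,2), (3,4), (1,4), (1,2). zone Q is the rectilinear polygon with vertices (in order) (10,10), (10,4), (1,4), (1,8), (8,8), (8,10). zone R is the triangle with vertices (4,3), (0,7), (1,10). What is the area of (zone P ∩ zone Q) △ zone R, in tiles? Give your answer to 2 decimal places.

|zone P ∩ zone Q| = 12.
|(zone P ∩ zone Q) ∩ zone R| = 2.2857.
|(zone P ∩ zone Q) △ zone R| = 12 + 8 − 4.5714 = 15.43.

15.43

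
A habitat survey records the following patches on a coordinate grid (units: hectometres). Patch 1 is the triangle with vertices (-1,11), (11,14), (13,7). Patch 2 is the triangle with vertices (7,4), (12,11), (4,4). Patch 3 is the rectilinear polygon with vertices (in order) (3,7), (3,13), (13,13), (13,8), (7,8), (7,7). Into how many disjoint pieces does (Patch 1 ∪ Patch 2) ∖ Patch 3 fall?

(Patch 1 ∪ Patch 2) ∖ Patch 3 splits into 3 disjoint pieces (area 2.1429, area 10.1634, area 4.2857).

3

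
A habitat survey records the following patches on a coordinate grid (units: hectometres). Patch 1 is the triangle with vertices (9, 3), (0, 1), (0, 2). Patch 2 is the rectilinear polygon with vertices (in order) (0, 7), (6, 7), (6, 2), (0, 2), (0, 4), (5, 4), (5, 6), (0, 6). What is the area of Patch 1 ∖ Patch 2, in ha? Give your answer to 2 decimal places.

|Patch 1| = 4.5, |Patch 1∩Patch 2| = 1.75.
|Patch 1 ∖ Patch 2| = |Patch 1| − |Patch 1∩Patch 2| = 4.5 − 1.75 = 2.75.

2.75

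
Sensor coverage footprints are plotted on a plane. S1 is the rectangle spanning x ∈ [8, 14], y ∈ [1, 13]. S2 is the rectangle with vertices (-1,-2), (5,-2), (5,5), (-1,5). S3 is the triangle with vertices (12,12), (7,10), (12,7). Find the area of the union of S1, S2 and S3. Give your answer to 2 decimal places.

114.50

By inclusion–exclusion:
Individual areas: |S1| = 72, |S2| = 42, |S3| = 12.5.
|S1∩S2| = 0 (no overlap).
|S1∩S3| = 12.
|S2∩S3| = 0.
|S1∩S2∩S3| = 0.
|S1 ∪ S2 ∪ S3| = 126.5 − 12 + 0 = 114.50.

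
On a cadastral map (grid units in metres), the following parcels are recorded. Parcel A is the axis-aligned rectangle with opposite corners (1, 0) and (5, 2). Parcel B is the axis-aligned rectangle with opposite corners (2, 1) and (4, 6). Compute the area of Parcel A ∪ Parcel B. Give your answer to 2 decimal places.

By inclusion–exclusion:
Individual areas: |Parcel A| = 8, |Parcel B| = 10.
|Parcel A∩Parcel B|: x∈[2,4], y∈[1,2] → 2·1 = 2.
|Parcel A ∪ Parcel B| = 18 − 2 = 16.00.

16.00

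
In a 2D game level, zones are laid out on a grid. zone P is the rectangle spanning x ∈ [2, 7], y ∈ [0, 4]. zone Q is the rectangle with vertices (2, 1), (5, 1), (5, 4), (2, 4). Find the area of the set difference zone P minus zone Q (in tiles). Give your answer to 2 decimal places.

|zone P∩zone Q|: x∈[2,5], y∈[1,4] → 3·3 = 9.
|zone P| = 20.
|zone P ∖ zone Q| = |zone P| − |zone P∩zone Q| = 20 − 9 = 11.00.

11.00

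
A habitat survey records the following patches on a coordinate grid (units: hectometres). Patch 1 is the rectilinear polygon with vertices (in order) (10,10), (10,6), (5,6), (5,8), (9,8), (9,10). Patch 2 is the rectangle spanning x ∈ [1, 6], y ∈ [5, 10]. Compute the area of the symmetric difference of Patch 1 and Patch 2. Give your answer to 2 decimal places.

33.00

|Patch 1| = 12, |Patch 2| = 25, |Patch 1∩Patch 2| = 2.
|Patch 1 △ Patch 2| = |Patch 1| + |Patch 2| − 2·|Patch 1∩Patch 2| = 12 + 25 − 4 = 33.00.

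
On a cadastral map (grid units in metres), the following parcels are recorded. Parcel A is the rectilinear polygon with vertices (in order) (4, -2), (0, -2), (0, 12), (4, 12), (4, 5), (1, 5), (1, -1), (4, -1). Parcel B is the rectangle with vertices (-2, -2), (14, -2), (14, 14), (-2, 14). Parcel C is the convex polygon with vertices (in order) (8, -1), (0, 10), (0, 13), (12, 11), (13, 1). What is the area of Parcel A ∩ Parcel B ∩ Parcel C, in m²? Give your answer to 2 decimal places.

18.91

The intersection is the polygon with vertices (0,12), (4,12), (4,5), (3.636,5), (0,10).
By the shoelace formula its area is 18.91.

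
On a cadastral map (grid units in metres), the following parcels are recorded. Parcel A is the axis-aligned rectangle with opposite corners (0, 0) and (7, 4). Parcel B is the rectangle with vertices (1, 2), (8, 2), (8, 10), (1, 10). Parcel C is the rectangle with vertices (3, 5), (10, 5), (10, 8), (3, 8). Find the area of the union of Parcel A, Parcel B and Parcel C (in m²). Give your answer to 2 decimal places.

By inclusion–exclusion:
Individual areas: |Parcel A| = 28, |Parcel B| = 56, |Parcel C| = 21.
|Parcel A∩Parcel B|: x∈[1,7], y∈[2,4] → 6·2 = 12.
|Parcel A∩Parcel C| = 0 (no overlap).
|Parcel B∩Parcel C|: x∈[3,8], y∈[5,8] → 5·3 = 15.
|Parcel A∩Parcel B∩Parcel C| = 0.
|Parcel A ∪ Parcel B ∪ Parcel C| = 105 − 27 + 0 = 78.00.

78.00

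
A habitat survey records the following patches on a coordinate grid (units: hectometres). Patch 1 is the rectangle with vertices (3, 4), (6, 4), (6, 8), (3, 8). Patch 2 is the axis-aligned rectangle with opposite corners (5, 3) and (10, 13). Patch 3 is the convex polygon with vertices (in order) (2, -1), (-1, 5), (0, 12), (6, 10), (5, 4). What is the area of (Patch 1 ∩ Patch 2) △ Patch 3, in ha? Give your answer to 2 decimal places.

58.33

|Patch 1 ∩ Patch 2| = 4.
|(Patch 1 ∩ Patch 2) ∩ Patch 3| = 1.3333.
|(Patch 1 ∩ Patch 2) △ Patch 3| = 4 + 57 − 2.6667 = 58.33.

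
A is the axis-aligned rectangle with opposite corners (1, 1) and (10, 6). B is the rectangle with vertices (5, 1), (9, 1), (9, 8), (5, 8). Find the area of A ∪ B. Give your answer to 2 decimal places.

By inclusion–exclusion:
Individual areas: |A| = 45, |B| = 28.
|A∩B|: x∈[5,9], y∈[1,6] → 4·5 = 20.
|A ∪ B| = 73 − 20 = 53.00.

53.00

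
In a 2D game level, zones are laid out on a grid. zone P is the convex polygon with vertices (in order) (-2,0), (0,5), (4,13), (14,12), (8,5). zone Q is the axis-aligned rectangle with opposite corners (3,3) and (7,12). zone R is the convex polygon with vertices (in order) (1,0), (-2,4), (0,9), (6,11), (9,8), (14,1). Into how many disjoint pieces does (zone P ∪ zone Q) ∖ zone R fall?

(zone P ∪ zone Q) ∖ zone R splits into 2 disjoint pieces (area 31.4786, area 2.2767).

2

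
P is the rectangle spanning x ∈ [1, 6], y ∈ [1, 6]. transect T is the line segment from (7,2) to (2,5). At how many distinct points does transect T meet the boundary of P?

1

The segment meets the boundary at (6,2.6).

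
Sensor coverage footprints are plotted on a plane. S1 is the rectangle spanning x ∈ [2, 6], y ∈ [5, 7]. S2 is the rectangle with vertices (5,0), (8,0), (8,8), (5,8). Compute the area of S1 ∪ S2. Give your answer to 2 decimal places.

30.00

By inclusion–exclusion:
Individual areas: |S1| = 8, |S2| = 24.
|S1∩S2|: x∈[5,6], y∈[5,7] → 1·2 = 2.
|S1 ∪ S2| = 32 − 2 = 30.00.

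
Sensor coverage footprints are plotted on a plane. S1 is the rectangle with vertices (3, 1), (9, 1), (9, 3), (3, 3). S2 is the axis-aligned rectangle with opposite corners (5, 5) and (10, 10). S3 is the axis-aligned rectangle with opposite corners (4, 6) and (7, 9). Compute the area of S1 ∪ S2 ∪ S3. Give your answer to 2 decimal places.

By inclusion–exclusion:
Individual areas: |S1| = 12, |S2| = 25, |S3| = 9.
|S1∩S2| = 0 (no overlap).
|S1∩S3| = 0 (no overlap).
|S2∩S3|: x∈[5,7], y∈[6,9] → 2·3 = 6.
|S1∩S2∩S3| = 0.
|S1 ∪ S2 ∪ S3| = 46 − 6 + 0 = 40.00.

40.00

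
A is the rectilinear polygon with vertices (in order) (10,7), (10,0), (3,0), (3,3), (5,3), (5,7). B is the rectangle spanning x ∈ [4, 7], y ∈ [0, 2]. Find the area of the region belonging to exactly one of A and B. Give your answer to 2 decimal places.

|A| = 41, |B| = 6, |A∩B| = 6.
|A △ B| = |A| + |B| − 2·|A∩B| = 41 + 6 − 12 = 35.00.

35.00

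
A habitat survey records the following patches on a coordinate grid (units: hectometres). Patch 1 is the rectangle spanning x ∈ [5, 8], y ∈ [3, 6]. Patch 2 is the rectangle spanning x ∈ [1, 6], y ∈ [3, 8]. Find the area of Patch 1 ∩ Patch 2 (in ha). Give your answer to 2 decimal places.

3.00

|Patch 1∩Patch 2|: x∈[5,6], y∈[3,6] → 1·3 = 3.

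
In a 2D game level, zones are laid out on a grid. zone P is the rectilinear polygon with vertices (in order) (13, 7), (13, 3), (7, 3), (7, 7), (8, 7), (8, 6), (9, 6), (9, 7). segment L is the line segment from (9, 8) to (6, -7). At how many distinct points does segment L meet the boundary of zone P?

2

The segment meets the boundary at (8,3), (8.6,6).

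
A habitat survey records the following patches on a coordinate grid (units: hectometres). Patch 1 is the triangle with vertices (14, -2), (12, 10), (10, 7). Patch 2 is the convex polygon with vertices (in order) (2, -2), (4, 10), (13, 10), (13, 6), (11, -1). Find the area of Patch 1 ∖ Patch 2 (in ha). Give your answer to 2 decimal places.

|Patch 1| = 15, |Patch 1∩Patch 2| = 10.4605.
|Patch 1 ∖ Patch 2| = |Patch 1| − |Patch 1∩Patch 2| = 15 − 10.4605 = 4.54.

4.54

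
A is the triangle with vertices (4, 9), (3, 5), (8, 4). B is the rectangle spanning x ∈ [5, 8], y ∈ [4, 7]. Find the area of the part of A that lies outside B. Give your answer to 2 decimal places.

|A| = 10.5, |A∩B| = 4.5.
|A ∖ B| = |A| − |A∩B| = 10.5 − 4.5 = 6.00.

6.00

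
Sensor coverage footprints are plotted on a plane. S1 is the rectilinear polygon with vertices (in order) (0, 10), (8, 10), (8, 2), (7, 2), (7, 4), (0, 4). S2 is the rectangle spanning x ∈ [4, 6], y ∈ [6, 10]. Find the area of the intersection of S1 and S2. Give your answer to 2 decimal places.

8.00

The intersection is the polygon with vertices (6,10), (6,6), (4,6), (4,10).
By the shoelace formula its area is 8.00.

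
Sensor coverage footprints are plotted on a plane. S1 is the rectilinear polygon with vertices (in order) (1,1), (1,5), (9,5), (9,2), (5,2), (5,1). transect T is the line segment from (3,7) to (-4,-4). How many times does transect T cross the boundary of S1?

The segment meets the boundary at (1,3.857), (1.727,5).

2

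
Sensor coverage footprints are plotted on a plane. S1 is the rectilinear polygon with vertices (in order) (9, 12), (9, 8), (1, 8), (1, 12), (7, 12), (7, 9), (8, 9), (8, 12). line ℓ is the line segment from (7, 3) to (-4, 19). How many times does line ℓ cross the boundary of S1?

2

The segment meets the boundary at (1,11.727), (3.562,8).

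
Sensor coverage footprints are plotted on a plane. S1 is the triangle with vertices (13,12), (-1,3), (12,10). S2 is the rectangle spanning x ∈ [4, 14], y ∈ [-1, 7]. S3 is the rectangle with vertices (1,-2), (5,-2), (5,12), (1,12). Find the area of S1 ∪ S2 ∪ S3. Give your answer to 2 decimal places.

By inclusion–exclusion:
Individual areas: |S1| = 9.5, |S2| = 80, |S3| = 56.
|S1∩S2| = 1.1078.
|S1∩S3| = 1.6703.
|S2∩S3|: x∈[4,5], y∈[-1,7] → 1·8 = 8.
|S1∩S2∩S3| = 0.5742.
|S1 ∪ S2 ∪ S3| = 145.5 − 10.7781 + 0.5742 = 135.30.

135.30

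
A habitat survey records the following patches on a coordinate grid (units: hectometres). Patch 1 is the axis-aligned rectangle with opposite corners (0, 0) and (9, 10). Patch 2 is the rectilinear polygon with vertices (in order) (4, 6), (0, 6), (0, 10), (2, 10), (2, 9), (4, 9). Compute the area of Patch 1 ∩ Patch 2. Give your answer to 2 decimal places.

14.00

The intersection is the polygon with vertices (2,10), (2,9), (4,9), (4,6), (0,6), (0,10).
By the shoelace formula its area is 14.00.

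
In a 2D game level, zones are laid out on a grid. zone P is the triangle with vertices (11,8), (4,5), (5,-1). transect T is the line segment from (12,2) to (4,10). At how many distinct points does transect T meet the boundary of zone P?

The segment meets the boundary at (7.5,6.5), (9,5).

2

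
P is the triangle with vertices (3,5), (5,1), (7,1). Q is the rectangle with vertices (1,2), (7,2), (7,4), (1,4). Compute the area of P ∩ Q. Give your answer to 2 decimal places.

The intersection is the polygon with vertices (3.5,4), (4,4), (6,2), (4.5,2).
By the shoelace formula its area is 2.00.

2.00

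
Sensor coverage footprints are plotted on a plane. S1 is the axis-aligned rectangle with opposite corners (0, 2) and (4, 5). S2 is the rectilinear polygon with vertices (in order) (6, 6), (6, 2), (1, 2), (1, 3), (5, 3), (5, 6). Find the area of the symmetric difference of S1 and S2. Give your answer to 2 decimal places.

|S1| = 12, |S2| = 8, |S1∩S2| = 3.
|S1 △ S2| = |S1| + |S2| − 2·|S1∩S2| = 12 + 8 − 6 = 14.00.

14.00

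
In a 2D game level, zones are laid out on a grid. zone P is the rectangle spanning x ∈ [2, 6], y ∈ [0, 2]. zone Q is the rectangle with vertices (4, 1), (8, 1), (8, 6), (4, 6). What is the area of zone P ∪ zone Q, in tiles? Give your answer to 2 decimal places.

By inclusion–exclusion:
Individual areas: |zone P| = 8, |zone Q| = 20.
|zone P∩zone Q|: x∈[4,6], y∈[1,2] → 2·1 = 2.
|zone P ∪ zone Q| = 28 − 2 = 26.00.

26.00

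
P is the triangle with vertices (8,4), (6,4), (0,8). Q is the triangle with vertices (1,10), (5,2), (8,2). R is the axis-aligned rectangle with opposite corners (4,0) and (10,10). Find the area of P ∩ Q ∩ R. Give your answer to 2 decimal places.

The intersection is the polygon with vertices (4,5.333), (4,6), (4.889,5.556), (6.25,4), (6,4).
By the shoelace formula its area is 1.31.

1.31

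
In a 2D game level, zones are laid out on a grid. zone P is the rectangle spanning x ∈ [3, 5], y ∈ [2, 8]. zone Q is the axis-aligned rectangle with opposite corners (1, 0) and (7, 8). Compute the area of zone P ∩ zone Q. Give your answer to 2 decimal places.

12.00

|zone P∩zone Q|: x∈[3,5], y∈[2,8] → 2·6 = 12.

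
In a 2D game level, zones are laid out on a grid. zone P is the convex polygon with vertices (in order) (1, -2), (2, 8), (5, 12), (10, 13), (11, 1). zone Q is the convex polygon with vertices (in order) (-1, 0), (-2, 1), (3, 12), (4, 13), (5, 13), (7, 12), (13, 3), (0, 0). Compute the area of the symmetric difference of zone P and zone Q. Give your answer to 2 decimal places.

58.30

|zone P| = 107.5, |zone Q| = 108, |zone P∩zone Q| = 78.6005.
|zone P △ zone Q| = |zone P| + |zone Q| − 2·|zone P∩zone Q| = 107.5 + 108 − 157.2011 = 58.30.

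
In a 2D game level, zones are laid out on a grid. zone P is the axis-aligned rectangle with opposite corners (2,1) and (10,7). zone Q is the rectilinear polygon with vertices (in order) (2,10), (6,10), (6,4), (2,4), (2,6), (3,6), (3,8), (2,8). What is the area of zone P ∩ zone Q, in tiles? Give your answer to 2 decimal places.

The intersection is the polygon with vertices (6,7), (6,4), (2,4), (2,6), (3,6), (3,7).
By the shoelace formula its area is 11.00.

11.00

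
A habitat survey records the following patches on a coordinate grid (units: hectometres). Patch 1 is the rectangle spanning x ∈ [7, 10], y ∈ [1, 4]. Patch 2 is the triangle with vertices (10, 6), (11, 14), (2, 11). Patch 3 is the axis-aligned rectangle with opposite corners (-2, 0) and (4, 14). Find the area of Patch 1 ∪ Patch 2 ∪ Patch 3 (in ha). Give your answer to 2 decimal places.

125.58

By inclusion–exclusion:
Individual areas: |Patch 1| = 9, |Patch 2| = 34.5, |Patch 3| = 84.
|Patch 1∩Patch 2| = 0.
|Patch 1∩Patch 3| = 0 (no overlap).
|Patch 2∩Patch 3| = 1.9167.
|Patch 1∩Patch 2∩Patch 3| = 0.
|Patch 1 ∪ Patch 2 ∪ Patch 3| = 127.5 − 1.9167 + 0 = 125.58.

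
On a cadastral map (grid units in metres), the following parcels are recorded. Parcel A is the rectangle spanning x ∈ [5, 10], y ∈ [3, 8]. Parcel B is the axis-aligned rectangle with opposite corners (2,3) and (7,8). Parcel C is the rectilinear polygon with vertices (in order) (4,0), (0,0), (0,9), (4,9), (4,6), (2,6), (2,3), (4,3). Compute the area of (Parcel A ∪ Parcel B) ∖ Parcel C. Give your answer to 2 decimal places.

36.00

|Parcel A ∪ Parcel B| = 40.
|(Parcel A ∪ Parcel B) ∩ Parcel C| = 4.
|(Parcel A ∪ Parcel B) ∖ Parcel C| = 40 − 4 = 36.00.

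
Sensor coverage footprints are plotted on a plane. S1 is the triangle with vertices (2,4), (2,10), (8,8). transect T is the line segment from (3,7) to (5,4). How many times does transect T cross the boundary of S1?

1

The segment meets the boundary at (4.077,5.385).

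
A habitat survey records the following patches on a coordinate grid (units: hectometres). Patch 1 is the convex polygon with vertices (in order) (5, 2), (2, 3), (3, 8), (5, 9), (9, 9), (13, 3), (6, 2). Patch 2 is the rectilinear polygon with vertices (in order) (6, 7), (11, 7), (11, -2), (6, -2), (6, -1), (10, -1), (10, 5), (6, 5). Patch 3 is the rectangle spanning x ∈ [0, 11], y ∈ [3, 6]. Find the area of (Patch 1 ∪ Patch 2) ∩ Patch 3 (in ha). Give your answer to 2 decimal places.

26.10

The region (Patch 1 ∪ Patch 2) ∩ Patch 3 is the polygon with vertices (2.6,6), (11,6), (11,3), (2,3).
By the shoelace formula its area is 26.10.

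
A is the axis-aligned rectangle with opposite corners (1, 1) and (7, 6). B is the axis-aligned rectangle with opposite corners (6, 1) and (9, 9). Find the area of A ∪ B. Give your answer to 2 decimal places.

49.00

By inclusion–exclusion:
Individual areas: |A| = 30, |B| = 24.
|A∩B|: x∈[6,7], y∈[1,6] → 1·5 = 5.
|A ∪ B| = 54 − 5 = 49.00.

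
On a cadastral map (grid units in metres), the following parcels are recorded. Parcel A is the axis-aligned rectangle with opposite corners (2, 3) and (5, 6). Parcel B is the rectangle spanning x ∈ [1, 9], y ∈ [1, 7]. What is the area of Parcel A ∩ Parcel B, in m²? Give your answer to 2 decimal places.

9.00

|Parcel A∩Parcel B|: x∈[2,5], y∈[3,6] → 3·3 = 9.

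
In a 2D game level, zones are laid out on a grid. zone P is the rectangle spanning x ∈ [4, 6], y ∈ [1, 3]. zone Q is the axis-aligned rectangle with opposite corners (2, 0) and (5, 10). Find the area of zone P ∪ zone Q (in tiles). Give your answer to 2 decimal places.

By inclusion–exclusion:
Individual areas: |zone P| = 4, |zone Q| = 30.
|zone P∩zone Q|: x∈[4,5], y∈[1,3] → 1·2 = 2.
|zone P ∪ zone Q| = 34 − 2 = 32.00.

32.00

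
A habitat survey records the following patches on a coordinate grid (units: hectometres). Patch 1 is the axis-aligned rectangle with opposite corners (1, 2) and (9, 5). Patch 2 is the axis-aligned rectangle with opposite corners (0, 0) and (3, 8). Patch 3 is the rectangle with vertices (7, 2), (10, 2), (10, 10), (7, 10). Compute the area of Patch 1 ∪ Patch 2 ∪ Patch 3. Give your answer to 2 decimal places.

60.00

By inclusion–exclusion:
Individual areas: |Patch 1| = 24, |Patch 2| = 24, |Patch 3| = 24.
|Patch 1∩Patch 2|: x∈[1,3], y∈[2,5] → 2·3 = 6.
|Patch 1∩Patch 3|: x∈[7,9], y∈[2,5] → 2·3 = 6.
|Patch 2∩Patch 3| = 0 (no overlap).
|Patch 1∩Patch 2∩Patch 3| = 0.
|Patch 1 ∪ Patch 2 ∪ Patch 3| = 72 − 12 + 0 = 60.00.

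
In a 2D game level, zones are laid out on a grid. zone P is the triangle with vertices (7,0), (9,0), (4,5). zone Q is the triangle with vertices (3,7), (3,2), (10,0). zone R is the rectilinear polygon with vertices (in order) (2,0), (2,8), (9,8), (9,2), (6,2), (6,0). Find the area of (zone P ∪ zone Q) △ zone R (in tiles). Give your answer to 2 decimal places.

41.28

|zone P ∪ zone Q| = 18.8517.
|(zone P ∪ zone Q) ∩ zone R| = 13.7857.
|(zone P ∪ zone Q) △ zone R| = 18.8517 + 50 − 27.5714 = 41.28.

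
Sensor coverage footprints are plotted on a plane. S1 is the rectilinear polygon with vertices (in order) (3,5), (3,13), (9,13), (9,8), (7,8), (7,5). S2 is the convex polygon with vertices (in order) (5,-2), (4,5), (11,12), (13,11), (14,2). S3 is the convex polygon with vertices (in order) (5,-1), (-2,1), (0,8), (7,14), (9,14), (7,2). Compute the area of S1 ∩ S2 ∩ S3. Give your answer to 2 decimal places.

5.10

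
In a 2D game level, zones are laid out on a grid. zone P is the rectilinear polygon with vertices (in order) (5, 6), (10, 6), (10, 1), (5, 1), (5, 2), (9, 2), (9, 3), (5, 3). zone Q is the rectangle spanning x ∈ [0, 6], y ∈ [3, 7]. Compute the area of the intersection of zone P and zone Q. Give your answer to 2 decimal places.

The intersection is the polygon with vertices (6,6), (6,3), (5,3), (5,6).
By the shoelace formula its area is 3.00.

3.00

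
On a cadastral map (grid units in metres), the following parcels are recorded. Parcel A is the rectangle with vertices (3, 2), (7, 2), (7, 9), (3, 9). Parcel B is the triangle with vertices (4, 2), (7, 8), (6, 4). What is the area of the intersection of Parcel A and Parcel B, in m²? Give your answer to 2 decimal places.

3.00

The intersection is the polygon with vertices (7,8), (6,4), (4,2).
By the shoelace formula its area is 3.00.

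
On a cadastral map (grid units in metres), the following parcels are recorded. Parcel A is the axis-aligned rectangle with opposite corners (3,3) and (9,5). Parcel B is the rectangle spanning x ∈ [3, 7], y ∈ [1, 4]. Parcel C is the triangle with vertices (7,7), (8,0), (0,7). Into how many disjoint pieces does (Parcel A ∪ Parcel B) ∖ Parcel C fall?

(Parcel A ∪ Parcel B) ∖ Parcel C splits into 2 disjoint pieces (area 3.1429, area 6.5089).

2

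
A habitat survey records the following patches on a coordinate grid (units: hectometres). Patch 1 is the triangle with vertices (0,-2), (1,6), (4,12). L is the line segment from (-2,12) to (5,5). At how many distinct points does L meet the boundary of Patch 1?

2

The segment meets the boundary at (2.667,7.333), (2,8).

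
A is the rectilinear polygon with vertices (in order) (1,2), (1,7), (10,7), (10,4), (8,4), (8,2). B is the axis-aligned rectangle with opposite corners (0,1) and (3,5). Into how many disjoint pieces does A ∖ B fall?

A ∖ B is a single connected region.

1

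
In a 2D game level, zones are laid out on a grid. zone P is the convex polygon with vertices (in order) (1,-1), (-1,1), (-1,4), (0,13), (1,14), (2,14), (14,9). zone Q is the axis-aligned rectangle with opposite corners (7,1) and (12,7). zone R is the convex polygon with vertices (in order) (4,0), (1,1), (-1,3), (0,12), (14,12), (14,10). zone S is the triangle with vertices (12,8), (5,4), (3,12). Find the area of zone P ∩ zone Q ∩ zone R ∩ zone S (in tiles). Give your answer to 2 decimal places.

3.02

The intersection is the polygon with vertices (10.25,7), (7,5.143), (7,7).
By the shoelace formula its area is 3.02.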